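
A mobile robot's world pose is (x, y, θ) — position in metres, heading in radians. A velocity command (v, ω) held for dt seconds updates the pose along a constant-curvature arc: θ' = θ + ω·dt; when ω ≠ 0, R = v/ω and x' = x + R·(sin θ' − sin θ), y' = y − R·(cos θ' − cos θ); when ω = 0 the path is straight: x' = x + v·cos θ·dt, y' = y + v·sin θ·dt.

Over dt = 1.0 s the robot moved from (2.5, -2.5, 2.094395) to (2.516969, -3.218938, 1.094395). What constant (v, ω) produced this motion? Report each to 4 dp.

v = -0.7500, ω = -1.0000

Δθ = 1.094395 − 2.094395 = -1.000000
ω = Δθ/dt = -1.000000/1.0 = -1.0000
R = −Δy/(cos θ' − cos θ) = 0.7500
v = R·ω = 0.7500·-1.0000 = -0.7500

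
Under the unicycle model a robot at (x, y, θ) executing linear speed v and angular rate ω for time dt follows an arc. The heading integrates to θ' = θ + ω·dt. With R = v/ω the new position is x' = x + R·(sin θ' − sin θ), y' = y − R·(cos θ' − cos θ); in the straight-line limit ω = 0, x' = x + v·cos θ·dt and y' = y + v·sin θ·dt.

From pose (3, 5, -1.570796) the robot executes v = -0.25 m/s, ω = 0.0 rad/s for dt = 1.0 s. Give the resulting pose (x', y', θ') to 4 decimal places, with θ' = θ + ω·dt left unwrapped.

(3.0000, 5.2500, -1.5708)

θ' = -1.5708 + 0.0·1.0 = -1.5708
ω = 0 → straight: x' = 3 + -0.25·cos(-1.5708)·1.0 = 3.0000
y' = 5 + -0.25·sin(-1.5708)·1.0 = 5.2500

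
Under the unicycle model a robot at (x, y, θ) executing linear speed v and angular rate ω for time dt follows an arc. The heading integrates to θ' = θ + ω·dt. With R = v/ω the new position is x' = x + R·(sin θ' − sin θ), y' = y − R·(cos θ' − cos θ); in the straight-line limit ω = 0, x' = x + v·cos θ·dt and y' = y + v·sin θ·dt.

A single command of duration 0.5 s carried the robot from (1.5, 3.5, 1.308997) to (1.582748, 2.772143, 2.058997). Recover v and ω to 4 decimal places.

Δθ = 2.058997 − 1.308997 = 0.750000
ω = Δθ/dt = 0.750000/0.5 = 1.5000
R = −Δy/(cos θ' − cos θ) = -1.0000
v = R·ω = -1.0000·1.5000 = -1.5000

v = -1.5000, ω = 1.5000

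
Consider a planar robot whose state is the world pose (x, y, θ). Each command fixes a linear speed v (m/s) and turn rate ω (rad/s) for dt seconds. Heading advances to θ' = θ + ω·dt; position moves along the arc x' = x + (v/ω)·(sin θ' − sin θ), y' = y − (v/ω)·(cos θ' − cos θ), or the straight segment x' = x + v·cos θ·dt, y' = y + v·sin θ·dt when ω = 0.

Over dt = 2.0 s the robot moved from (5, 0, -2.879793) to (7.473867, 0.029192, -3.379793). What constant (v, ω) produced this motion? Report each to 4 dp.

v = -1.2500, ω = -0.2500

Δθ = -3.379793 − -2.879793 = -0.500000
ω = Δθ/dt = -0.500000/2.0 = -0.2500
R = Δx/(sin θ' − sin θ) = 5.0000
v = R·ω = 5.0000·-0.2500 = -1.2500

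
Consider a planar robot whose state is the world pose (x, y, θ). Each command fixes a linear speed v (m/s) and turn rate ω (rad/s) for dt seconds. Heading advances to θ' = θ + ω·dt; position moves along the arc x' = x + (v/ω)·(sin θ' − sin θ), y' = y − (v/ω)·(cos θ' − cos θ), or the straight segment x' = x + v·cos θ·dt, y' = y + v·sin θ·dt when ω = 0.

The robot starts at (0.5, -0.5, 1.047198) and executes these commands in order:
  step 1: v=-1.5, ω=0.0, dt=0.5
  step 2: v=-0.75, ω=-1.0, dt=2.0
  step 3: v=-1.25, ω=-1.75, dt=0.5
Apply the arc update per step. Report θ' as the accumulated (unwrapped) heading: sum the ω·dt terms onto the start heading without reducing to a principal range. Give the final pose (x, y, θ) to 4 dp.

(-1.2445, -0.6137, -1.8278)

step 1: θ'=1.0472 (straight) → pose (0.1250, -1.1495, 1.0472)
step 2: θ'=-0.9528 (R=0.7500) → pose (-1.1358, -1.2091, -0.9528)
step 3: θ'=-1.8278 (R=0.7143) → pose (-1.2445, -0.6137, -1.8278)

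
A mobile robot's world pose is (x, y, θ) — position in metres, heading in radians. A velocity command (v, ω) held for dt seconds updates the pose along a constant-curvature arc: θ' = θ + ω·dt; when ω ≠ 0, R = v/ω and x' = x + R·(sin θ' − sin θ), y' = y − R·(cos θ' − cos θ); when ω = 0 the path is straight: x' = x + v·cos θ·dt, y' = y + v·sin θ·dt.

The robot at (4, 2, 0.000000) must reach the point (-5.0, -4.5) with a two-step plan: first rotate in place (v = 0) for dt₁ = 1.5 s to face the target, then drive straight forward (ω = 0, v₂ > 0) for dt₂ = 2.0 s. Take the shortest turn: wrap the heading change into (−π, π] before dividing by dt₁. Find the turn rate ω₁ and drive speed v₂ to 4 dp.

ω₁ = -1.6774, v₂ = 5.5509

heading to target = atan2(-4.5−2, -5−4) = -2.5161
Δθ = wrap(-2.5161 − 0.0000) = -2.5161; ω₁ = Δθ/dt₁ = -1.6774
distance = √((-5−4)² + (-4.5−2)²) = 11.1018; v₂ = distance/dt₂ = 5.5509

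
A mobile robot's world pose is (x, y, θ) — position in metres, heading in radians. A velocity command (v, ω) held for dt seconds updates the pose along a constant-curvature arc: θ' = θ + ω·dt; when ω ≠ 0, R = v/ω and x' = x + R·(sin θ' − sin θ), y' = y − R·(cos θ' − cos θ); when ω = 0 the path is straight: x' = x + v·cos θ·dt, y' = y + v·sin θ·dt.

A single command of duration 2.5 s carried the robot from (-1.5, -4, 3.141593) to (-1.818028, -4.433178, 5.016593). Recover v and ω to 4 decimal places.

v = 0.2500, ω = 0.7500

Δθ = 5.016593 − 3.141593 = 1.875000
ω = Δθ/dt = 1.875000/2.5 = 0.7500
R = −Δy/(cos θ' − cos θ) = 0.3333
v = R·ω = 0.3333·0.7500 = 0.2500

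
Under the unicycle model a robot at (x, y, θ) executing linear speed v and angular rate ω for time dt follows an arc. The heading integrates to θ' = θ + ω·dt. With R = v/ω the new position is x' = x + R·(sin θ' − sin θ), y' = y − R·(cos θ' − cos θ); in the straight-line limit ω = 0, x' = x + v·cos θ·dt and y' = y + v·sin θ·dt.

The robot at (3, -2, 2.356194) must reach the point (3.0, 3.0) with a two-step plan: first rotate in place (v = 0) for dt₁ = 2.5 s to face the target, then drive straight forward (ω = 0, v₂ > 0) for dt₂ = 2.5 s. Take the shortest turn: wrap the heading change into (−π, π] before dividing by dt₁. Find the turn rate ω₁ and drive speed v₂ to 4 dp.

ω₁ = -0.3142, v₂ = 2.0000

heading to target = atan2(3−-2, 3−3) = 1.5708
Δθ = wrap(1.5708 − 2.3562) = -0.7854; ω₁ = Δθ/dt₁ = -0.3142
distance = √((3−3)² + (3−-2)²) = 5.0000; v₂ = distance/dt₂ = 2.0000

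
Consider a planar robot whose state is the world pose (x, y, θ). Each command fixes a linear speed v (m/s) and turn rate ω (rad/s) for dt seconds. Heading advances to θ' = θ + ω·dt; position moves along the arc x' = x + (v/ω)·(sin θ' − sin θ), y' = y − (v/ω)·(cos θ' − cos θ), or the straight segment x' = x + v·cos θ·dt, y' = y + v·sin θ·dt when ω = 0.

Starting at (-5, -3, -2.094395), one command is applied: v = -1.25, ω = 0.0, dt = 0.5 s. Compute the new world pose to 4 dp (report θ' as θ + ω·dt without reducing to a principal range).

(-4.6875, -2.4587, -2.0944)

θ' = -2.0944 + 0.0·0.5 = -2.0944
ω = 0 → straight: x' = -5 + -1.25·cos(-2.0944)·0.5 = -4.6875
y' = -3 + -1.25·sin(-2.0944)·0.5 = -2.4587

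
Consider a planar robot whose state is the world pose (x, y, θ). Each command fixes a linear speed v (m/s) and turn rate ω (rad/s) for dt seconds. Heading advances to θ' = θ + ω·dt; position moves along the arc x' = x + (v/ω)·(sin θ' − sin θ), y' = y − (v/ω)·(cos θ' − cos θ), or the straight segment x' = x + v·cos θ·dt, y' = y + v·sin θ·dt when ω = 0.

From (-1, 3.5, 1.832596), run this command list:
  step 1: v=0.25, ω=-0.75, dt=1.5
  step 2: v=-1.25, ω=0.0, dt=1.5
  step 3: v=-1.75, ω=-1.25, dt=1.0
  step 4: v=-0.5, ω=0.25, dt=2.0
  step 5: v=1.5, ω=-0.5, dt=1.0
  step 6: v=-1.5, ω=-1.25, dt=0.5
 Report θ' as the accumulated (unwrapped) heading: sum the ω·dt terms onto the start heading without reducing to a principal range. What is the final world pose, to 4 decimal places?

step 1: θ'=0.7076 (R=-0.3333) → pose (-0.8947, 3.8396, 0.7076)
step 2: θ'=0.7076 (straight) → pose (-2.3196, 2.6208, 0.7076)
step 3: θ'=-0.5424 (R=1.4000) → pose (-3.9522, 2.4857, -0.5424)
step 4: θ'=-0.0424 (R=-2.0000) → pose (-4.8999, 2.7709, -0.0424)
step 5: θ'=-0.5424 (R=-3.0000) → pose (-3.4784, 2.3430, -0.5424)
step 6: θ'=-1.1674 (R=1.2000) → pose (-3.9627, 2.8997, -1.1674)

(-3.9627, 2.8997, -1.1674)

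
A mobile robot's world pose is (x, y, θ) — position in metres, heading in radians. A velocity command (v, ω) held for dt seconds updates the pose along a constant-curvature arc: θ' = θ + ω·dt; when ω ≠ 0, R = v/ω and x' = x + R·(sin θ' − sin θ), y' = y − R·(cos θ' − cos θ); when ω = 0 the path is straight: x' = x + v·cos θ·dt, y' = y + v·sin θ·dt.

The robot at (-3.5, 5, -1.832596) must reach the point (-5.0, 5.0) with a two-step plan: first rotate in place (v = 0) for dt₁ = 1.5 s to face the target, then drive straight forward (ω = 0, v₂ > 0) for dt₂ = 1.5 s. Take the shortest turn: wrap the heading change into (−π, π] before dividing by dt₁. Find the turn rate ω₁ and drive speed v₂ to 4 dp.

heading to target = atan2(5−5, -5−-3.5) = 3.1416
Δθ = wrap(3.1416 − -1.8326) = -1.3090; ω₁ = Δθ/dt₁ = -0.8727
distance = √((-5−-3.5)² + (5−5)²) = 1.5000; v₂ = distance/dt₂ = 1.0000

ω₁ = -0.8727, v₂ = 1.0000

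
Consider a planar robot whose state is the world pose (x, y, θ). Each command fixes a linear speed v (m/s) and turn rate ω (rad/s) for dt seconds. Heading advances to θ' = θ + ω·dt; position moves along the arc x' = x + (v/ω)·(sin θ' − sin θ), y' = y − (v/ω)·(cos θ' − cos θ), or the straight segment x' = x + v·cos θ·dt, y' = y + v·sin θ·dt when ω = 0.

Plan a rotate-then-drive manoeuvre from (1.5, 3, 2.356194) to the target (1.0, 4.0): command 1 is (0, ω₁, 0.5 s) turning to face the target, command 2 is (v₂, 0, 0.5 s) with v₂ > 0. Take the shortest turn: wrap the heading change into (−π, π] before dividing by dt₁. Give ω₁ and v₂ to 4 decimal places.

ω₁ = -0.6435, v₂ = 2.2361

heading to target = atan2(4−3, 1−1.5) = 2.0344
Δθ = wrap(2.0344 − 2.3562) = -0.3218; ω₁ = Δθ/dt₁ = -0.6435
distance = √((1−1.5)² + (4−3)²) = 1.1180; v₂ = distance/dt₂ = 2.2361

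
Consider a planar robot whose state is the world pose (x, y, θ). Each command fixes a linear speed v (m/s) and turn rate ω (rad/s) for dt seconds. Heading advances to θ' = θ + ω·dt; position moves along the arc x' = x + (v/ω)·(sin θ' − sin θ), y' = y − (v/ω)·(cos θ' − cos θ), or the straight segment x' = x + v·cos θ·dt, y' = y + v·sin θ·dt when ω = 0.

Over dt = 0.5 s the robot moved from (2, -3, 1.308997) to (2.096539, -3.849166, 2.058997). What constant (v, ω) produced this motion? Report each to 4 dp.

v = -1.7500, ω = 1.5000

Δθ = 2.058997 − 1.308997 = 0.750000
ω = Δθ/dt = 0.750000/0.5 = 1.5000
R = −Δy/(cos θ' − cos θ) = -1.1667
v = R·ω = -1.1667·1.5000 = -1.7500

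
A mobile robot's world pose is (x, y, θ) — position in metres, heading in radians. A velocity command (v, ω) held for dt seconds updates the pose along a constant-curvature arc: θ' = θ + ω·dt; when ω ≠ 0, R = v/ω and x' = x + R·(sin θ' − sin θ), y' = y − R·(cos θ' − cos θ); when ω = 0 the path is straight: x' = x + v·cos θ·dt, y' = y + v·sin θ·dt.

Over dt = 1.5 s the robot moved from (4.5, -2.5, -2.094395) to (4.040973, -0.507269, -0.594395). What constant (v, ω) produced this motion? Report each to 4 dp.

Δθ = -0.594395 − -2.094395 = 1.500000
ω = Δθ/dt = 1.500000/1.5 = 1.0000
R = −Δy/(cos θ' − cos θ) = -1.5000
v = R·ω = -1.5000·1.0000 = -1.5000

v = -1.5000, ω = 1.0000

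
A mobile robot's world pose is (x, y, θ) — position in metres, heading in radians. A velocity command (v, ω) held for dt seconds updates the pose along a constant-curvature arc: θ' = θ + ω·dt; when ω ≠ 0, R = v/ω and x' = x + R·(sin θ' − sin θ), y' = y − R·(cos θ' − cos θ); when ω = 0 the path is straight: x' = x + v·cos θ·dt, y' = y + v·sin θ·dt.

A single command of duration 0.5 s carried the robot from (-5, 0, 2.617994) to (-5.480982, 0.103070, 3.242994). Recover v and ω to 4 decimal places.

Δθ = 3.242994 − 2.617994 = 0.625000
ω = Δθ/dt = 0.625000/0.5 = 1.2500
R = Δx/(sin θ' − sin θ) = 0.8000
v = R·ω = 0.8000·1.2500 = 1.0000

v = 1.0000, ω = 1.2500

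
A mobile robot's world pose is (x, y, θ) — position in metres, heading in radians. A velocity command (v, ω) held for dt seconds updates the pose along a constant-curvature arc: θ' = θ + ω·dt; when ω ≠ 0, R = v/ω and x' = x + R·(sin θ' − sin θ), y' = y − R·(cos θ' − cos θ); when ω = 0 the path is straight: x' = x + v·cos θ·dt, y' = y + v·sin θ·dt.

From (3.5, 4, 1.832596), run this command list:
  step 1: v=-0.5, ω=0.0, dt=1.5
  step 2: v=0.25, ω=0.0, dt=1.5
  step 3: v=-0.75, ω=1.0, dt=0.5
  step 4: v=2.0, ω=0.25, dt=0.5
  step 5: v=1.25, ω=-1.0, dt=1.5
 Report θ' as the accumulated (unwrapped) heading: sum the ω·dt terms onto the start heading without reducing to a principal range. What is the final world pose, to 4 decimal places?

step 1: θ'=1.8326 (straight) → pose (3.6941, 3.2756, 1.8326)
step 2: θ'=1.8326 (straight) → pose (3.5971, 3.6378, 1.8326)
step 3: θ'=2.3326 (R=-0.7500) → pose (3.7788, 3.3142, 2.3326)
step 4: θ'=2.4576 (R=8.0000) → pose (3.0452, 3.9929, 2.4576)
step 5: θ'=0.9576 (R=-1.2500) → pose (2.8128, 5.6810, 0.9576)

(2.8128, 5.6810, 0.9576)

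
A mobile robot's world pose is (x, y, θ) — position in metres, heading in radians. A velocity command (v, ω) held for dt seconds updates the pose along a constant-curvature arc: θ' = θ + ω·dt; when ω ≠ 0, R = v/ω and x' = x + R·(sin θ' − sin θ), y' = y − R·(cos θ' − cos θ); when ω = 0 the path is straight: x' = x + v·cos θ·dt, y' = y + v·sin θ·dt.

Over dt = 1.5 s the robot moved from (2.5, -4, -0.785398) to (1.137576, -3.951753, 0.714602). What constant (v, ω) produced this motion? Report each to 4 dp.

Δθ = 0.714602 − -0.785398 = 1.500000
ω = Δθ/dt = 1.500000/1.5 = 1.0000
R = Δx/(sin θ' − sin θ) = -1.0000
v = R·ω = -1.0000·1.0000 = -1.0000

v = -1.0000, ω = 1.0000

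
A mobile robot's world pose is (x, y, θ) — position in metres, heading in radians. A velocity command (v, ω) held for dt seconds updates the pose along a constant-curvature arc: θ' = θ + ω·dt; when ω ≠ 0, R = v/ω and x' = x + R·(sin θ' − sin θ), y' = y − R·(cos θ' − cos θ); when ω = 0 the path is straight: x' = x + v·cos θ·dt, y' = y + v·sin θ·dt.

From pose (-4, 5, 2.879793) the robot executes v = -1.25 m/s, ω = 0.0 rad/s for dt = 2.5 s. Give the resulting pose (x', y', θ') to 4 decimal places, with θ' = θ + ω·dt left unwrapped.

(-0.9815, 4.1912, 2.8798)

θ' = 2.8798 + 0.0·2.5 = 2.8798
ω = 0 → straight: x' = -4 + -1.25·cos(2.8798)·2.5 = -0.9815
y' = 5 + -1.25·sin(2.8798)·2.5 = 4.1912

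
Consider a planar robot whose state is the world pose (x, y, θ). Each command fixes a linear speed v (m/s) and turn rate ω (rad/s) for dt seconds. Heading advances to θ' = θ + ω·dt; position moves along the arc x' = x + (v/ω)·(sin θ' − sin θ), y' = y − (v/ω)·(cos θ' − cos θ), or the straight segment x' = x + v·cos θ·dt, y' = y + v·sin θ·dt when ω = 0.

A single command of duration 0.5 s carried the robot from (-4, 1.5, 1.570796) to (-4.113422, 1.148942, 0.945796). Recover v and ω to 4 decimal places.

Δθ = 0.945796 − 1.570796 = -0.625000
ω = Δθ/dt = -0.625000/0.5 = -1.2500
R = −Δy/(cos θ' − cos θ) = 0.6000
v = R·ω = 0.6000·-1.2500 = -0.7500

v = -0.7500, ω = -1.2500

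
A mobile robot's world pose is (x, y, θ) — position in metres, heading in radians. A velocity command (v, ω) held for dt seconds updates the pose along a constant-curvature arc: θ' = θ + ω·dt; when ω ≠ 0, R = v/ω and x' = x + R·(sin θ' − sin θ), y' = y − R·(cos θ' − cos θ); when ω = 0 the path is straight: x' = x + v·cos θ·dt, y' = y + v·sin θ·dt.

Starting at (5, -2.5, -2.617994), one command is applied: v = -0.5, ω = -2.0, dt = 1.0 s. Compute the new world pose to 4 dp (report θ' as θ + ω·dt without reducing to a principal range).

θ' = -2.6180 + -2.0·1.0 = -4.6180
R = v/ω = -0.5/-2.0 = 0.2500
x' = 5 + 0.2500·(sin -4.6180 − sin -2.6180) = 5.3739
y' = -2.5 − 0.2500·(cos -4.6180 − cos -2.6180) = -2.6929

(5.3739, -2.6929, -4.6180)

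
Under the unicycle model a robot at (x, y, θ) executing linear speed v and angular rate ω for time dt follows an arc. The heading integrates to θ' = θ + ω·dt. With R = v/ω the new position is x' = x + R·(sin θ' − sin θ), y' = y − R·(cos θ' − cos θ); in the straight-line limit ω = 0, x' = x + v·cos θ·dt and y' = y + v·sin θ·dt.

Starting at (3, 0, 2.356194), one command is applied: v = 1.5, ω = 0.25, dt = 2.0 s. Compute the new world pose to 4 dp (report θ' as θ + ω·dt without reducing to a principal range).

(0.4466, 1.5147, 2.8562)

θ' = 2.3562 + 0.25·2.0 = 2.8562
R = v/ω = 1.5/0.25 = 6.0000
x' = 3 + 6.0000·(sin 2.8562 − sin 2.3562) = 0.4466
y' = 0 − 6.0000·(cos 2.8562 − cos 2.3562) = 1.5147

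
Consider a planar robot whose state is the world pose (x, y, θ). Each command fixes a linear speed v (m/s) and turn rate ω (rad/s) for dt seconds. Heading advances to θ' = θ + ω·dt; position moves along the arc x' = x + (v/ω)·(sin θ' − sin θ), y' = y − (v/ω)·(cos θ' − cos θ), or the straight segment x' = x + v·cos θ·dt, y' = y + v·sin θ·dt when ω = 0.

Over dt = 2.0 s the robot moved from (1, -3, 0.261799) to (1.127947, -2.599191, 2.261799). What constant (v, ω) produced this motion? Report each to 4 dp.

v = 0.2500, ω = 1.0000

Δθ = 2.261799 − 0.261799 = 2.000000
ω = Δθ/dt = 2.000000/2.0 = 1.0000
R = −Δy/(cos θ' − cos θ) = 0.2500
v = R·ω = 0.2500·1.0000 = 0.2500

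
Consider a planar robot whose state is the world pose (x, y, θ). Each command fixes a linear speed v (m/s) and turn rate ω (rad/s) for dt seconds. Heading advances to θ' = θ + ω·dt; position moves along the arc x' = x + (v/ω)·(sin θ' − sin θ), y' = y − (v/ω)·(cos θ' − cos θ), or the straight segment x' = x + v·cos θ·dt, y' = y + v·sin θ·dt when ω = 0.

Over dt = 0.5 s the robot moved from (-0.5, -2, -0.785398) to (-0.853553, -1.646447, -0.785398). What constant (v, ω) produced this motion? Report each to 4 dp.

v = -1.0000, ω = 0.0000

Δθ = -0.785398 − -0.785398 = 0.000000
ω = Δθ/dt = 0.000000/0.5 = 0.0000
ω = 0 → v = (Δx·cos θ + Δy·sin θ)/dt = -1.0000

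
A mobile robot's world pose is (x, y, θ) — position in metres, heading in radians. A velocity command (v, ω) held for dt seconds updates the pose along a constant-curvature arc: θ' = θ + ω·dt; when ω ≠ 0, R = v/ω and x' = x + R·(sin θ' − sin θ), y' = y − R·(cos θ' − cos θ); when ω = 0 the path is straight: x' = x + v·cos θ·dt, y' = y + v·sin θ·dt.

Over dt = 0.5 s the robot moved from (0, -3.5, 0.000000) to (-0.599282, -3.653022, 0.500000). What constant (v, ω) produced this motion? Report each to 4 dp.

v = -1.2500, ω = 1.0000

Δθ = 0.500000 − 0.000000 = 0.500000
ω = Δθ/dt = 0.500000/0.5 = 1.0000
R = Δx/(sin θ' − sin θ) = -1.2500
v = R·ω = -1.2500·1.0000 = -1.2500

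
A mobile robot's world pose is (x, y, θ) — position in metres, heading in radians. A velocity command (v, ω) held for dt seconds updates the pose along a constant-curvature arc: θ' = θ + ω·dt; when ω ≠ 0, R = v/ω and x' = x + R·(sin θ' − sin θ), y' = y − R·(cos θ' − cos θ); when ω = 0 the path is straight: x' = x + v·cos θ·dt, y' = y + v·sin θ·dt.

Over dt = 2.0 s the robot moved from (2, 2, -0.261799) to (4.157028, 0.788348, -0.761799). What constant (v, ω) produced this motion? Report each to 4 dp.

v = 1.2500, ω = -0.2500

Δθ = -0.761799 − -0.261799 = -0.500000
ω = Δθ/dt = -0.500000/2.0 = -0.2500
R = Δx/(sin θ' − sin θ) = -5.0000
v = R·ω = -5.0000·-0.2500 = 1.2500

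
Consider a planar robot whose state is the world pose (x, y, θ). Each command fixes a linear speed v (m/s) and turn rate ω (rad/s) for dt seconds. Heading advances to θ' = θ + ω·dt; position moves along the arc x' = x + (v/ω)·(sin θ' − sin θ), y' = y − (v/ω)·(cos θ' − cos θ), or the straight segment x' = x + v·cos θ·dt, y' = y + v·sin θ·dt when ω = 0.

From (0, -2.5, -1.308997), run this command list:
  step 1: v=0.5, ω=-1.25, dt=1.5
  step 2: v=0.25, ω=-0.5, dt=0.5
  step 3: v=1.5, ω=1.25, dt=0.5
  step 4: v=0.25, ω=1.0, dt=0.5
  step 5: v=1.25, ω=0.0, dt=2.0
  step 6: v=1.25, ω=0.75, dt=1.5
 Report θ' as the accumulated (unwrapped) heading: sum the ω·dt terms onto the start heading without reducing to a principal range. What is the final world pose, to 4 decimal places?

(-3.3604, -6.6648, -1.1840)

step 1: θ'=-3.1840 (R=-0.4000) → pose (-0.4033, -3.0032, -3.1840)
step 2: θ'=-3.4340 (R=-0.5000) → pose (-0.5263, -2.9824, -3.4340)
step 3: θ'=-2.8090 (R=1.2000) → pose (-1.2640, -2.9972, -2.8090)
step 4: θ'=-2.3090 (R=0.2500) → pose (-1.3673, -3.0653, -2.3090)
step 5: θ'=-2.3090 (straight) → pose (-3.0497, -4.9145, -2.3090)
step 6: θ'=-1.1840 (R=1.6667) → pose (-3.3604, -6.6648, -1.1840)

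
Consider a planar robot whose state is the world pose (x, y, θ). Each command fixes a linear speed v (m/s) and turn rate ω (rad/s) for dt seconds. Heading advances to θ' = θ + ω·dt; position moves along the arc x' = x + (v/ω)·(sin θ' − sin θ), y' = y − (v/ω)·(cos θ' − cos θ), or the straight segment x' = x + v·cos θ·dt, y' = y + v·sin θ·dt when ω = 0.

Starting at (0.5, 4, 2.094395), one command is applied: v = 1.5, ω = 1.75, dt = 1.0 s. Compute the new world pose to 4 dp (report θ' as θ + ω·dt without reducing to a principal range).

θ' = 2.0944 + 1.75·1.0 = 3.8444
R = v/ω = 1.5/1.75 = 0.8571
x' = 0.5 + 0.8571·(sin 3.8444 − sin 2.0944) = -0.7963
y' = 4 − 0.8571·(cos 3.8444 − cos 2.0944) = 4.2255

(-0.7963, 4.2255, 3.8444)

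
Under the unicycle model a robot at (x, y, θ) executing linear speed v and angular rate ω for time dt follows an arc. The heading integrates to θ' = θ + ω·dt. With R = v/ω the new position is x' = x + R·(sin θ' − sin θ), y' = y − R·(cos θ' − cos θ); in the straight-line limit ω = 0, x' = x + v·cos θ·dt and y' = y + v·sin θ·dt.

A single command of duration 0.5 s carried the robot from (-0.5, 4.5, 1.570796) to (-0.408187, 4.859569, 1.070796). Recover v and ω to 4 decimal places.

v = 0.7500, ω = -1.0000

Δθ = 1.070796 − 1.570796 = -0.500000
ω = Δθ/dt = -0.500000/0.5 = -1.0000
R = −Δy/(cos θ' − cos θ) = -0.7500
v = R·ω = -0.7500·-1.0000 = 0.7500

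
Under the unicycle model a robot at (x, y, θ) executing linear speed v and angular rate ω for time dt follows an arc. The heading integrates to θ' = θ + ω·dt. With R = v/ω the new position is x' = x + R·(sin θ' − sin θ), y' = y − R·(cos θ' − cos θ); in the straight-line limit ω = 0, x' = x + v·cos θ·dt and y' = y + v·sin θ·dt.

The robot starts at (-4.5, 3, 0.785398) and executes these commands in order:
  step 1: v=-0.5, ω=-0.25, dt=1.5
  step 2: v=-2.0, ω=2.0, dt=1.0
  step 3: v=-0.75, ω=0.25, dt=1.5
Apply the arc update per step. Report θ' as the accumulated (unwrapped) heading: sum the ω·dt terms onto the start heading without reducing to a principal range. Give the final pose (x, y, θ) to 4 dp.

step 1: θ'=0.4104 (R=2.0000) → pose (-5.1163, 2.5803, 0.4104)
step 2: θ'=2.4104 (R=-1.0000) → pose (-5.3850, 0.9190, 2.4104)
step 3: θ'=2.7854 (R=-3.0000) → pose (-4.4279, 0.3404, 2.7854)

(-4.4279, 0.3404, 2.7854)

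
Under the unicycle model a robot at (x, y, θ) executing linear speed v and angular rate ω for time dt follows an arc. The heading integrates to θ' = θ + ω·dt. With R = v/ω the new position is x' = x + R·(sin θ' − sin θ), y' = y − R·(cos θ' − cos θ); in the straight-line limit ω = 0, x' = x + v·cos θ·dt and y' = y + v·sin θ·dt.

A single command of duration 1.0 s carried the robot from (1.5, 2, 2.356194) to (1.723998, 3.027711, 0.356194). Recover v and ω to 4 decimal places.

Δθ = 0.356194 − 2.356194 = -2.000000
ω = Δθ/dt = -2.000000/1.0 = -2.0000
R = −Δy/(cos θ' − cos θ) = -0.6250
v = R·ω = -0.6250·-2.0000 = 1.2500

v = 1.2500, ω = -2.0000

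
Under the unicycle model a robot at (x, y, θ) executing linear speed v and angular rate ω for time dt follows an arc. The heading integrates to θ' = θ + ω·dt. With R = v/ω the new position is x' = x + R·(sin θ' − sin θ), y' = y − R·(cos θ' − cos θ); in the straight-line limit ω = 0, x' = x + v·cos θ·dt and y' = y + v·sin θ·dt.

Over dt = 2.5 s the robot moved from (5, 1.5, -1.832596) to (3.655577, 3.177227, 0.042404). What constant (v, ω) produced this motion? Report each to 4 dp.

v = -1.0000, ω = 0.7500

Δθ = 0.042404 − -1.832596 = 1.875000
ω = Δθ/dt = 1.875000/2.5 = 0.7500
R = −Δy/(cos θ' − cos θ) = -1.3333
v = R·ω = -1.3333·0.7500 = -1.0000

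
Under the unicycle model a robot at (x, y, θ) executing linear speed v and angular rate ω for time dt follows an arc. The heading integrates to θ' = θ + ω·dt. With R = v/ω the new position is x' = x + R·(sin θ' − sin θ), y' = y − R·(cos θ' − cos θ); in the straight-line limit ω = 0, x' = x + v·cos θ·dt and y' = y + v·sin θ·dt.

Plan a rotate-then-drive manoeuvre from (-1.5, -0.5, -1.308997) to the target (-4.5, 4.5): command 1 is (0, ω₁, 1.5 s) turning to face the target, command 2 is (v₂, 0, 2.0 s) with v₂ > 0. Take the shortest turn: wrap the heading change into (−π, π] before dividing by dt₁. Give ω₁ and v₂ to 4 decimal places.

heading to target = atan2(4.5−-0.5, -4.5−-1.5) = 2.1112
Δθ = wrap(2.1112 − -1.3090) = -2.8630; ω₁ = Δθ/dt₁ = -1.9086
distance = √((-4.5−-1.5)² + (4.5−-0.5)²) = 5.8310; v₂ = distance/dt₂ = 2.9155

ω₁ = -1.9086, v₂ = 2.9155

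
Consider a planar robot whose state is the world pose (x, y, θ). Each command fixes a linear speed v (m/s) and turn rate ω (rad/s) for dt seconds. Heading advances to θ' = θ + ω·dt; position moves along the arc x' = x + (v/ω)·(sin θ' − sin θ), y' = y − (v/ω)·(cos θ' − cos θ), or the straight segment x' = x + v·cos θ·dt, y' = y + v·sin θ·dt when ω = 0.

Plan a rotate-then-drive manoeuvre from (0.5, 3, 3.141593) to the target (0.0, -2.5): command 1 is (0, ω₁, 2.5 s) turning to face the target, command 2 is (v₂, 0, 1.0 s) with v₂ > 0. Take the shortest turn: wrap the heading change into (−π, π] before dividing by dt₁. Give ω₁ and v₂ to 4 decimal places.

heading to target = atan2(-2.5−3, 0−0.5) = -1.6615
Δθ = wrap(-1.6615 − 3.1416) = 1.4801; ω₁ = Δθ/dt₁ = 0.5921
distance = √((0−0.5)² + (-2.5−3)²) = 5.5227; v₂ = distance/dt₂ = 5.5227

ω₁ = 0.5921, v₂ = 5.5227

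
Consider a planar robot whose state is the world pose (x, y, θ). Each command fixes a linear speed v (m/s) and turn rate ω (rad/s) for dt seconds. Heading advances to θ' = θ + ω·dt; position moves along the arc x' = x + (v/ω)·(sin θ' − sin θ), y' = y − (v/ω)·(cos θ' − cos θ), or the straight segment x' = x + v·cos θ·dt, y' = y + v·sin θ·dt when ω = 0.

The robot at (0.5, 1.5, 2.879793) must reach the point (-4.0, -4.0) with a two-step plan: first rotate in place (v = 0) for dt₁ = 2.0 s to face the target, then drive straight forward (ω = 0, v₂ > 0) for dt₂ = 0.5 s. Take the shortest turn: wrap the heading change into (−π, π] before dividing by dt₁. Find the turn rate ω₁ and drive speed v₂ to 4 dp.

heading to target = atan2(-4−1.5, -4−0.5) = -2.2565
Δθ = wrap(-2.2565 − 2.8798) = 1.1469; ω₁ = Δθ/dt₁ = 0.5734
distance = √((-4−0.5)² + (-4−1.5)²) = 7.1063; v₂ = distance/dt₂ = 14.2127

ω₁ = 0.5734, v₂ = 14.2127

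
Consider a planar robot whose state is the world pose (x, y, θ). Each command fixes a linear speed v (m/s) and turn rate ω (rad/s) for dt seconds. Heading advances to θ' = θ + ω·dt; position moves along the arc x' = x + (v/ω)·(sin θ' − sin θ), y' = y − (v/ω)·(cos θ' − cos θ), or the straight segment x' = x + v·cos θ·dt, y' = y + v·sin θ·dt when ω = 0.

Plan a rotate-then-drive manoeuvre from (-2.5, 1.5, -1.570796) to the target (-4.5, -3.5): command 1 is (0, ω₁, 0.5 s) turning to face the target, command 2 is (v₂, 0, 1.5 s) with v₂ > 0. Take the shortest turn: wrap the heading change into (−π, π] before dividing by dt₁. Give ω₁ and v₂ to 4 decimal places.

ω₁ = -0.7610, v₂ = 3.5901

heading to target = atan2(-3.5−1.5, -4.5−-2.5) = -1.9513
Δθ = wrap(-1.9513 − -1.5708) = -0.3805; ω₁ = Δθ/dt₁ = -0.7610
distance = √((-4.5−-2.5)² + (-3.5−1.5)²) = 5.3852; v₂ = distance/dt₂ = 3.5901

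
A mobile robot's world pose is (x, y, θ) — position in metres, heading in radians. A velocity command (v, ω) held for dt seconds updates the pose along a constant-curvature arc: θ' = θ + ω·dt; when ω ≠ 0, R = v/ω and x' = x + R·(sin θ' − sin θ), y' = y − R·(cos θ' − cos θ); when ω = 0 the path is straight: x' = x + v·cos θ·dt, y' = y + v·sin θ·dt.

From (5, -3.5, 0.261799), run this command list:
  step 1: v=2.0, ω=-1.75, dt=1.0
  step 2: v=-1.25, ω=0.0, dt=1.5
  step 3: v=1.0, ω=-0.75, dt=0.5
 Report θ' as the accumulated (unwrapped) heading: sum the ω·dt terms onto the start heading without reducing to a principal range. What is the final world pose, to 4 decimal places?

(6.2280, -3.1354, -1.8632)

step 1: θ'=-1.4882 (R=-1.1429) → pose (6.4348, -4.5096, -1.4882)
step 2: θ'=-1.4882 (straight) → pose (6.2801, -2.6410, -1.4882)
step 3: θ'=-1.8632 (R=-1.3333) → pose (6.2280, -3.1354, -1.8632)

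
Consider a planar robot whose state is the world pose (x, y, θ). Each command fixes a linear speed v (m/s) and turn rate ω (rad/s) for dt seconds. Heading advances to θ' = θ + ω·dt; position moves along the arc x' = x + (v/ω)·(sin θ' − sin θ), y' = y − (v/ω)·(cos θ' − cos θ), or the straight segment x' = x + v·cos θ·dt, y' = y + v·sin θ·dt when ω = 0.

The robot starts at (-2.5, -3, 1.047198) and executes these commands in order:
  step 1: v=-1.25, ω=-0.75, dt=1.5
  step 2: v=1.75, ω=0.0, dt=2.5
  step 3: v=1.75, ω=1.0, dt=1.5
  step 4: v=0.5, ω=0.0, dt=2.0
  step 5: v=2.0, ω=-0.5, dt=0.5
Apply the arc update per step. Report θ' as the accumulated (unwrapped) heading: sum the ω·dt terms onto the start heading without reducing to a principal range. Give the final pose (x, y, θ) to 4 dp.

(2.5731, -0.7334, 1.1722)

step 1: θ'=-0.0778 (R=1.6667) → pose (-4.0729, -3.8283, -0.0778)
step 2: θ'=-0.0778 (straight) → pose (0.2889, -4.1683, -0.0778)
step 3: θ'=1.4222 (R=1.7500) → pose (2.1556, -2.6827, 1.4222)
step 4: θ'=1.4222 (straight) → pose (2.3036, -1.6937, 1.4222)
step 5: θ'=1.1722 (R=-4.0000) → pose (2.5731, -0.7334, 1.1722)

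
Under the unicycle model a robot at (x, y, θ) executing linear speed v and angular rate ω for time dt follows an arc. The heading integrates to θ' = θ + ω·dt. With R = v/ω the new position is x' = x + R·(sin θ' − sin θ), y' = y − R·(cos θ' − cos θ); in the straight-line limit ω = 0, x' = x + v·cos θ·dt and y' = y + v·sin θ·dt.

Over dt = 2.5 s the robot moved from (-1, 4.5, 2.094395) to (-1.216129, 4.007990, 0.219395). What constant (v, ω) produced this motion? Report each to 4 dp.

Δθ = 0.219395 − 2.094395 = -1.875000
ω = Δθ/dt = -1.875000/2.5 = -0.7500
R = −Δy/(cos θ' − cos θ) = 0.3333
v = R·ω = 0.3333·-0.7500 = -0.2500

v = -0.2500, ω = -0.7500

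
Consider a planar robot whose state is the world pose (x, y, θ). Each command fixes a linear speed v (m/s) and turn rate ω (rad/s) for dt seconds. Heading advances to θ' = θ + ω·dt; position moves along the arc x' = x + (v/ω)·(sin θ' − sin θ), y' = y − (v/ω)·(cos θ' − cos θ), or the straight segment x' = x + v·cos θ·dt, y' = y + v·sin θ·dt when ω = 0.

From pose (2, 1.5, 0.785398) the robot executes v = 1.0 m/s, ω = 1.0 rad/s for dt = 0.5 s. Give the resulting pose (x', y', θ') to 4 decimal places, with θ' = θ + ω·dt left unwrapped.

θ' = 0.7854 + 1.0·0.5 = 1.2854
R = v/ω = 1.0/1.0 = 1.0000
x' = 2 + 1.0000·(sin 1.2854 − sin 0.7854) = 2.2524
y' = 1.5 − 1.0000·(cos 1.2854 − cos 0.7854) = 1.9256

(2.2524, 1.9256, 1.2854)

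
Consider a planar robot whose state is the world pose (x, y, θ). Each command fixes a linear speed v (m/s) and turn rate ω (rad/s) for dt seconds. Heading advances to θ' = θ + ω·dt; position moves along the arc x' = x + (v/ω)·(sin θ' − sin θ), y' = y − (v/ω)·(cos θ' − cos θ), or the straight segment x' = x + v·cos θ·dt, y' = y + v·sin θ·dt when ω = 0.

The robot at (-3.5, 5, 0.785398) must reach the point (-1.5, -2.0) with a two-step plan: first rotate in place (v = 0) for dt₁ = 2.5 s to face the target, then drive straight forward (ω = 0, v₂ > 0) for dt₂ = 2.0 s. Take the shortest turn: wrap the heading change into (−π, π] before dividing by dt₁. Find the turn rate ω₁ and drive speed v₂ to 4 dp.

ω₁ = -0.8312, v₂ = 3.6401

heading to target = atan2(-2−5, -1.5−-3.5) = -1.2925
Δθ = wrap(-1.2925 − 0.7854) = -2.0779; ω₁ = Δθ/dt₁ = -0.8312
distance = √((-1.5−-3.5)² + (-2−5)²) = 7.2801; v₂ = distance/dt₂ = 3.6401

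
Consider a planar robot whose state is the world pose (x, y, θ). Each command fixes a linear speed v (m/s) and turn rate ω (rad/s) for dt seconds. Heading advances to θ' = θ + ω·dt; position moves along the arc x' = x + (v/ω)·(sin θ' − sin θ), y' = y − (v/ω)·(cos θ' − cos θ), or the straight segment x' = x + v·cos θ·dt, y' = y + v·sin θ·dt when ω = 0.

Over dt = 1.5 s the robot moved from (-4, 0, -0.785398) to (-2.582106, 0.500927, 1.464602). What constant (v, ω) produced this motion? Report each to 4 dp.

v = 1.2500, ω = 1.5000

Δθ = 1.464602 − -0.785398 = 2.250000
ω = Δθ/dt = 2.250000/1.5 = 1.5000
R = Δx/(sin θ' − sin θ) = 0.8333
v = R·ω = 0.8333·1.5000 = 1.2500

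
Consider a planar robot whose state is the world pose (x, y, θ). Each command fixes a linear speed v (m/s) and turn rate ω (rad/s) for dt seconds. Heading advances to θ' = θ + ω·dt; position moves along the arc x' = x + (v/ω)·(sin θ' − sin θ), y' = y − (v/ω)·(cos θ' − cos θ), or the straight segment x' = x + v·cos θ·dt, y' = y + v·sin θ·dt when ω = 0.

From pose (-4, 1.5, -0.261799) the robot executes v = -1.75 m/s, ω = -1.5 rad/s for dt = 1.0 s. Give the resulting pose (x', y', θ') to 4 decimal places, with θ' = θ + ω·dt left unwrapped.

(-4.8435, 2.8484, -1.7618)

θ' = -0.2618 + -1.5·1.0 = -1.7618
R = v/ω = -1.75/-1.5 = 1.1667
x' = -4 + 1.1667·(sin -1.7618 − sin -0.2618) = -4.8435
y' = 1.5 − 1.1667·(cos -1.7618 − cos -0.2618) = 2.8484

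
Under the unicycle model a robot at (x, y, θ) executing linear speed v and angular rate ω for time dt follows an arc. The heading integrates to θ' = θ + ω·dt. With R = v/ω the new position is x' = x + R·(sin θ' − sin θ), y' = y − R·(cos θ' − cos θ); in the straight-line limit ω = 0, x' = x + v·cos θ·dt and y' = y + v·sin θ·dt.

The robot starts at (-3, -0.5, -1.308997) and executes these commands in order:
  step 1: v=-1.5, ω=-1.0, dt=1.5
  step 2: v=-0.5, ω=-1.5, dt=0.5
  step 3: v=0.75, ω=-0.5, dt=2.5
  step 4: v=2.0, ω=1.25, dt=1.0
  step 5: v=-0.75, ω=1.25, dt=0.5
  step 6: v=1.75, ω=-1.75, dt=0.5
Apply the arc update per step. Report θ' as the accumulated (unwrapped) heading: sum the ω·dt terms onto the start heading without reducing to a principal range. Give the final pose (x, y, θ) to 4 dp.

step 1: θ'=-2.8090 (R=1.5000) → pose (-2.0409, 1.3060, -2.8090)
step 2: θ'=-3.5590 (R=0.3333) → pose (-1.7969, 1.2957, -3.5590)
step 3: θ'=-4.8090 (R=-1.5000) → pose (-2.6818, 2.8116, -4.8090)
step 4: θ'=-3.5590 (R=1.6000) → pose (-3.6257, 4.4285, -3.5590)
step 5: θ'=-2.9340 (R=-0.6000) → pose (-3.2588, 4.3899, -2.9340)
step 6: θ'=-3.8090 (R=-1.0000) → pose (-4.0839, 4.5830, -3.8090)

(-4.0839, 4.5830, -3.8090)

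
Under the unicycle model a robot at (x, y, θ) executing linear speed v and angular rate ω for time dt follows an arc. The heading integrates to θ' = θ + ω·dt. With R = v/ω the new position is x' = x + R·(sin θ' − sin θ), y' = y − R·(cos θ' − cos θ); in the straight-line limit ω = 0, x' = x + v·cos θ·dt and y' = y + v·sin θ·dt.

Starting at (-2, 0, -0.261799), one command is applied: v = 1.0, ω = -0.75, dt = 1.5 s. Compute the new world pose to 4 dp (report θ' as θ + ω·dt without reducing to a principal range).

(-1.0343, -1.0440, -1.3868)

θ' = -0.2618 + -0.75·1.5 = -1.3868
R = v/ω = 1.0/-0.75 = -1.3333
x' = -2 + -1.3333·(sin -1.3868 − sin -0.2618) = -1.0343
y' = 0 − -1.3333·(cos -1.3868 − cos -0.2618) = -1.0440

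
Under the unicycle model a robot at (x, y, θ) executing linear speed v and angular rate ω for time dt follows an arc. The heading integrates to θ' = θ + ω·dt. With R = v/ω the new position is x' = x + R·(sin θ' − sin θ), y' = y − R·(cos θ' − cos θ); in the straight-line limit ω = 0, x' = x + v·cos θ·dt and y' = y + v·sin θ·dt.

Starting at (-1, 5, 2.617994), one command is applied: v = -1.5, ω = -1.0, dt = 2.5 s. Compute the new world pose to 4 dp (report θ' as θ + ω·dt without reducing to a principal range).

θ' = 2.6180 + -1.0·2.5 = 0.1180
R = v/ω = -1.5/-1.0 = 1.5000
x' = -1 + 1.5000·(sin 0.1180 − sin 2.6180) = -1.5734
y' = 5 − 1.5000·(cos 0.1180 − cos 2.6180) = 2.2114

(-1.5734, 2.2114, 0.1180)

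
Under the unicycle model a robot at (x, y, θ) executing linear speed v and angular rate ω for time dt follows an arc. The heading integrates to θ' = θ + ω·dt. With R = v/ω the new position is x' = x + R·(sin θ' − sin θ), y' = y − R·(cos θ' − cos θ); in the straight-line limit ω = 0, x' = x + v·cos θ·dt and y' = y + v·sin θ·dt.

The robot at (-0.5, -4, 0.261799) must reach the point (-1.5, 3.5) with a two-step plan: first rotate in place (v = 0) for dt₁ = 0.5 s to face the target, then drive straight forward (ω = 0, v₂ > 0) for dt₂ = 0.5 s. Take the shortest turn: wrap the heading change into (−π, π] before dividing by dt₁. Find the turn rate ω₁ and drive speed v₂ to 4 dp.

heading to target = atan2(3.5−-4, -1.5−-0.5) = 1.7033
Δθ = wrap(1.7033 − 0.2618) = 1.4415; ω₁ = Δθ/dt₁ = 2.8831
distance = √((-1.5−-0.5)² + (3.5−-4)²) = 7.5664; v₂ = distance/dt₂ = 15.1327

ω₁ = 2.8831, v₂ = 15.1327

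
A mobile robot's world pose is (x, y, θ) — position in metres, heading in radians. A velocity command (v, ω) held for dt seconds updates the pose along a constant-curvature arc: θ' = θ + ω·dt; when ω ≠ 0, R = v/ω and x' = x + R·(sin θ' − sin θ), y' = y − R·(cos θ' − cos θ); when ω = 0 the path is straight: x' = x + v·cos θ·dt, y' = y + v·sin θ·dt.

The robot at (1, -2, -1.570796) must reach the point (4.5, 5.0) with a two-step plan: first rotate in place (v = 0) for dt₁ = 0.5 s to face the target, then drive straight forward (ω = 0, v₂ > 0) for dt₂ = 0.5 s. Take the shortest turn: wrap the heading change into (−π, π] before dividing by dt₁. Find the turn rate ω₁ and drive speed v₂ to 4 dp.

heading to target = atan2(5−-2, 4.5−1) = 1.1071
Δθ = wrap(1.1071 − -1.5708) = 2.6779; ω₁ = Δθ/dt₁ = 5.3559
distance = √((4.5−1)² + (5−-2)²) = 7.8262; v₂ = distance/dt₂ = 15.6525

ω₁ = 5.3559, v₂ = 15.6525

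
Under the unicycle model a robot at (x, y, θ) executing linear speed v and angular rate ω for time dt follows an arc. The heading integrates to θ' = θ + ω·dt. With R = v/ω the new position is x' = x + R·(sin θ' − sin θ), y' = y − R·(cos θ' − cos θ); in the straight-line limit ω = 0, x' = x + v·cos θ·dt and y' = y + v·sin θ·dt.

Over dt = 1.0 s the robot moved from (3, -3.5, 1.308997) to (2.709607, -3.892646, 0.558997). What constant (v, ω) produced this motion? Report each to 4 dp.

Δθ = 0.558997 − 1.308997 = -0.750000
ω = Δθ/dt = -0.750000/1.0 = -0.7500
R = −Δy/(cos θ' − cos θ) = 0.6667
v = R·ω = 0.6667·-0.7500 = -0.5000

v = -0.5000, ω = -0.7500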